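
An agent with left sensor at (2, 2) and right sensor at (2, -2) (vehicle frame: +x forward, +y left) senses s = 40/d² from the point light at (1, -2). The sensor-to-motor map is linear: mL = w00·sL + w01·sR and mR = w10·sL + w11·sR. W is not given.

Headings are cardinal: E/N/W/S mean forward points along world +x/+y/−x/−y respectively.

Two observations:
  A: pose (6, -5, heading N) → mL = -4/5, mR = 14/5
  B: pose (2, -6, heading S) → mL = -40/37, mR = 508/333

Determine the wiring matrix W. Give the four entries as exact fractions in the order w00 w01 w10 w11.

obs A: pose=(6,-5,N) → sL=4, sR=4/5, mL=-4/5, mR=14/5
obs B: pose=(2,-6,S) → sL=8/9, sR=40/37, mL=-40/37, mR=508/333
sensor matrix S = [[4, 4/5], [8/9, 40/37]]; det S = 6016/1665
solve [mL_A; mL_B] = S·[w00; w01] and [mR_A; mR_B] = S·[w10; w11]:
  w00 = 0, w01 = -1, w10 = 1/2, w11 = 1

0 -1 1/2 1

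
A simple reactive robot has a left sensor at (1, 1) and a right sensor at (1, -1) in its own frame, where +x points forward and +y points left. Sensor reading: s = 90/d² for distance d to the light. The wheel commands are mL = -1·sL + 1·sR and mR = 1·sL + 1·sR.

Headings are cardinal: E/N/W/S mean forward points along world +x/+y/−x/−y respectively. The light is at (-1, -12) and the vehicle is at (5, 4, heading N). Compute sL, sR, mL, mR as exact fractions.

45/157 45/169 -540/26533 14670/26533

left sensor world pos  = (4, 5); dL² = 314
right sensor world pos = (6, 5); dR² = 338
sL = 90/314 = 45/157
sR = 90/338 = 45/169
mL = -1·sL + 1·sR = -540/26533
mR = 1·sL + 1·sR = 14670/26533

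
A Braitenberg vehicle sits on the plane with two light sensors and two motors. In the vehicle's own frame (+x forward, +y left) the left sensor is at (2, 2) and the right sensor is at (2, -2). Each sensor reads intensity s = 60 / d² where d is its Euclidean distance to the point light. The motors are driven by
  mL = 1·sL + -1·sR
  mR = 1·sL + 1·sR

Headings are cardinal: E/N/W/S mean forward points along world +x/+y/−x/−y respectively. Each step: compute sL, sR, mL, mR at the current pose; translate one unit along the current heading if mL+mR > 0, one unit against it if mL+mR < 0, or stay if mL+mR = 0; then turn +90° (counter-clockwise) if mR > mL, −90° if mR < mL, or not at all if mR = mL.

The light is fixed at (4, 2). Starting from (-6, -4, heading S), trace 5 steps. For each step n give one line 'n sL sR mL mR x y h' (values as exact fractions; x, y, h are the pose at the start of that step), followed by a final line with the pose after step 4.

n=0: pose=(-6,-4,S); sL=15/32, sR=15/52; mL=75/416, mR=315/416; mL+mR=15/16 → advance +1; mR−mL=15/26 → turn +1·90°
n=1: pose=(-6,-5,E); sL=60/89, sR=12/29; mL=672/2581, mR=2808/2581; mL+mR=120/89 → advance +1; mR−mL=24/29 → turn +1·90°
n=2: pose=(-5,-5,N); sL=30/73, sR=30/37; mL=-1080/2701, mR=3300/2701; mL+mR=60/73 → advance +1; mR−mL=60/37 → turn +1·90°
n=3: pose=(-5,-4,W); sL=12/37, sR=60/137; mL=-576/5069, mR=3864/5069; mL+mR=24/37 → advance +1; mR−mL=120/137 → turn +1·90°
n=4: pose=(-6,-4,S); sL=15/32, sR=15/52; mL=75/416, mR=315/416; mL+mR=15/16 → advance +1; mR−mL=15/26 → turn +1·90°

0 15/32 15/52 75/416 315/416 -6 -4 S
1 60/89 12/29 672/2581 2808/2581 -6 -5 E
2 30/73 30/37 -1080/2701 3300/2701 -5 -5 N
3 12/37 60/137 -576/5069 3864/5069 -5 -4 W
4 15/32 15/52 75/416 315/416 -6 -4 S
final -6 -5 E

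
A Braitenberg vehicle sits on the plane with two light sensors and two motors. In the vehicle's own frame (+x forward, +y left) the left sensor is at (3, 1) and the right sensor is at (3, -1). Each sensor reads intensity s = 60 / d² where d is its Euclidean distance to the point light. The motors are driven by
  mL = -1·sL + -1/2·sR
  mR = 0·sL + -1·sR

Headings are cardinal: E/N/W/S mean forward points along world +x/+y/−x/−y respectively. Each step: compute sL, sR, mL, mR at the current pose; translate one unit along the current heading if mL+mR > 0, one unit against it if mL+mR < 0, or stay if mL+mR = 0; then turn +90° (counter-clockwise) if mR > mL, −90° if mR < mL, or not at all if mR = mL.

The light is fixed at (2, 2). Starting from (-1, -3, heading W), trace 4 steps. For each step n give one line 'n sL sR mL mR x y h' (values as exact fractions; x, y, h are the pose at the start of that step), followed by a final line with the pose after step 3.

0 5/6 15/13 -55/39 -15/13 -1 -3 W
1 12/13 60/73 -1266/949 -60/73 0 -3 S
2 6 30/13 -93/13 -30/13 0 -2 E
3 60/17 12 -162/17 -12 -1 -2 N
final -1 -3 E

n=0: pose=(-1,-3,W); sL=5/6, sR=15/13; mL=-55/39, mR=-15/13; mL+mR=-100/39 → advance -1; mR−mL=10/39 → turn +1·90°
n=1: pose=(0,-3,S); sL=12/13, sR=60/73; mL=-1266/949, mR=-60/73; mL+mR=-2046/949 → advance -1; mR−mL=486/949 → turn +1·90°
n=2: pose=(0,-2,E); sL=6, sR=30/13; mL=-93/13, mR=-30/13; mL+mR=-123/13 → advance -1; mR−mL=63/13 → turn +1·90°
n=3: pose=(-1,-2,N); sL=60/17, sR=12; mL=-162/17, mR=-12; mL+mR=-366/17 → advance -1; mR−mL=-42/17 → turn -1·90°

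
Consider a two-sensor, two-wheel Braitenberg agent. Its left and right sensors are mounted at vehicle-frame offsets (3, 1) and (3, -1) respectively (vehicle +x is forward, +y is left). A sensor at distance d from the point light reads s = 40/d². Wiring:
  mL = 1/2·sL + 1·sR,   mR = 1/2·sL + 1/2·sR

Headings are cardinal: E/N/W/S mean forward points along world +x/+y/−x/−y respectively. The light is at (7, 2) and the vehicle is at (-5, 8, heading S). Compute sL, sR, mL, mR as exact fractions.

left sensor world pos  = (-4, 5); dL² = 130
right sensor world pos = (-6, 5); dR² = 178
sL = 40/130 = 4/13
sR = 40/178 = 20/89
mL = 1/2·sL + 1·sR = 438/1157
mR = 1/2·sL + 1/2·sR = 308/1157

4/13 20/89 438/1157 308/1157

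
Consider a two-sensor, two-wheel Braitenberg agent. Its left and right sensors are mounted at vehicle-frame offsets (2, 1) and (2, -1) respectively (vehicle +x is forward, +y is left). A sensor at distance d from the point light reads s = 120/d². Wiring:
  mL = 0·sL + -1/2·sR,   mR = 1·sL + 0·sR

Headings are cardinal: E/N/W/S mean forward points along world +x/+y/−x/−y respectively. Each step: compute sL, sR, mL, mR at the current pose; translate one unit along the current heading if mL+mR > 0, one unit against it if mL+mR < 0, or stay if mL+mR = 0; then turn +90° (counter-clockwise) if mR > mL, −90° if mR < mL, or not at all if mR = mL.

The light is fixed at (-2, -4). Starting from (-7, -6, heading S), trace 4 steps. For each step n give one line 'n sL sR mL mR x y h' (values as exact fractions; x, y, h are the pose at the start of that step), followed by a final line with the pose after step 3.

0 15/4 30/13 -15/13 15/4 -7 -6 S
1 120/13 24/5 -12/5 120/13 -7 -7 E
2 60/13 12 -6 60/13 -6 -7 N
3 120/61 8/3 -4/3 120/61 -6 -8 W
final -7 -8 S

n=0: pose=(-7,-6,S); sL=15/4, sR=30/13; mL=-15/13, mR=15/4; mL+mR=135/52 → advance +1; mR−mL=255/52 → turn +1·90°
n=1: pose=(-7,-7,E); sL=120/13, sR=24/5; mL=-12/5, mR=120/13; mL+mR=444/65 → advance +1; mR−mL=756/65 → turn +1·90°
n=2: pose=(-6,-7,N); sL=60/13, sR=12; mL=-6, mR=60/13; mL+mR=-18/13 → advance -1; mR−mL=138/13 → turn +1·90°
n=3: pose=(-6,-8,W); sL=120/61, sR=8/3; mL=-4/3, mR=120/61; mL+mR=116/183 → advance +1; mR−mL=604/183 → turn +1·90°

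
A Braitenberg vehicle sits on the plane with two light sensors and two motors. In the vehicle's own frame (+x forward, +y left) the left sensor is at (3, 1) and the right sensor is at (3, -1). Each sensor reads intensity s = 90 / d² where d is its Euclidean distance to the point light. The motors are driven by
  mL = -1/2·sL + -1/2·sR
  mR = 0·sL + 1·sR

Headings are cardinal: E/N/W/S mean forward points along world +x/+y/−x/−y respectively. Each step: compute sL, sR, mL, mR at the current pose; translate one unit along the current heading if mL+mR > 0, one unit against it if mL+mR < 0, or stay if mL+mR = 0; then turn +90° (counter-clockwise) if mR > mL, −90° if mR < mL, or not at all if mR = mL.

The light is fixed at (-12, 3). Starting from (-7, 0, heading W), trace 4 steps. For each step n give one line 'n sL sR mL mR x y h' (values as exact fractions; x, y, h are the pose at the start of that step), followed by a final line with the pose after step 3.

0 9/2 45/4 -63/8 45/4 -7 0 W
1 90/61 2 -106/61 2 -8 0 S
2 45/29 45/37 -1485/1073 45/37 -8 -1 E
3 18 90/17 -198/17 90/17 -9 -1 N
final -9 -2 W

n=0: pose=(-7,0,W); sL=9/2, sR=45/4; mL=-63/8, mR=45/4; mL+mR=27/8 → advance +1; mR−mL=153/8 → turn +1·90°
n=1: pose=(-8,0,S); sL=90/61, sR=2; mL=-106/61, mR=2; mL+mR=16/61 → advance +1; mR−mL=228/61 → turn +1·90°
n=2: pose=(-8,-1,E); sL=45/29, sR=45/37; mL=-1485/1073, mR=45/37; mL+mR=-180/1073 → advance -1; mR−mL=2790/1073 → turn +1·90°
n=3: pose=(-9,-1,N); sL=18, sR=90/17; mL=-198/17, mR=90/17; mL+mR=-108/17 → advance -1; mR−mL=288/17 → turn +1·90°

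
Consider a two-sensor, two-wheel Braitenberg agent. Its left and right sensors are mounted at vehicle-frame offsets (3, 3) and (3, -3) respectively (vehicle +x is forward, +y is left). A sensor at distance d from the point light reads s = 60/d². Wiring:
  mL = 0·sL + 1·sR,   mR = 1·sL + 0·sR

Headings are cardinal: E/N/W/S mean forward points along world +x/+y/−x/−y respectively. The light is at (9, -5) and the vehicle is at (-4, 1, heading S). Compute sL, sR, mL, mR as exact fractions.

left sensor world pos  = (-1, -2); dL² = 109
right sensor world pos = (-7, -2); dR² = 265
sL = 60/109 = 60/109
sR = 60/265 = 12/53
mL = 0·sL + 1·sR = 12/53
mR = 1·sL + 0·sR = 60/109

60/109 12/53 12/53 60/109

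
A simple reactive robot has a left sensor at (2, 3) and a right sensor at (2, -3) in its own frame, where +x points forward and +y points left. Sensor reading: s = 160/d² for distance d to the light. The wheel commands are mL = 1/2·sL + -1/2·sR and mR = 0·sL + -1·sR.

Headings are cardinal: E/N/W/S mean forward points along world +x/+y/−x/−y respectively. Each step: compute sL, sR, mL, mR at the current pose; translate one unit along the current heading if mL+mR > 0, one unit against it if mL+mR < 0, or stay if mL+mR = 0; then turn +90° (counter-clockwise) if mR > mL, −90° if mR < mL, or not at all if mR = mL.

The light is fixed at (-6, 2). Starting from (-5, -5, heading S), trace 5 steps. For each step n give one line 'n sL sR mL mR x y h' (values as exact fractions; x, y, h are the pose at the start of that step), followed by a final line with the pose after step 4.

0 160/97 32/17 -192/1649 -32/17 -5 -5 S
1 80/41 16 -288/41 -16 -5 -4 W
2 160/17 160/41 1920/697 -160/41 -4 -4 N
3 5 40/29 105/58 -40/29 -4 -5 E
4 160/117 160/81 -320/1053 -160/81 -3 -5 S
final -3 -4 W

n=0: pose=(-5,-5,S); sL=160/97, sR=32/17; mL=-192/1649, mR=-32/17; mL+mR=-3296/1649 → advance -1; mR−mL=-2912/1649 → turn -1·90°
n=1: pose=(-5,-4,W); sL=80/41, sR=16; mL=-288/41, mR=-16; mL+mR=-944/41 → advance -1; mR−mL=-368/41 → turn -1·90°
n=2: pose=(-4,-4,N); sL=160/17, sR=160/41; mL=1920/697, mR=-160/41; mL+mR=-800/697 → advance -1; mR−mL=-4640/697 → turn -1·90°
n=3: pose=(-4,-5,E); sL=5, sR=40/29; mL=105/58, mR=-40/29; mL+mR=25/58 → advance +1; mR−mL=-185/58 → turn -1·90°
n=4: pose=(-3,-5,S); sL=160/117, sR=160/81; mL=-320/1053, mR=-160/81; mL+mR=-800/351 → advance -1; mR−mL=-1760/1053 → turn -1·90°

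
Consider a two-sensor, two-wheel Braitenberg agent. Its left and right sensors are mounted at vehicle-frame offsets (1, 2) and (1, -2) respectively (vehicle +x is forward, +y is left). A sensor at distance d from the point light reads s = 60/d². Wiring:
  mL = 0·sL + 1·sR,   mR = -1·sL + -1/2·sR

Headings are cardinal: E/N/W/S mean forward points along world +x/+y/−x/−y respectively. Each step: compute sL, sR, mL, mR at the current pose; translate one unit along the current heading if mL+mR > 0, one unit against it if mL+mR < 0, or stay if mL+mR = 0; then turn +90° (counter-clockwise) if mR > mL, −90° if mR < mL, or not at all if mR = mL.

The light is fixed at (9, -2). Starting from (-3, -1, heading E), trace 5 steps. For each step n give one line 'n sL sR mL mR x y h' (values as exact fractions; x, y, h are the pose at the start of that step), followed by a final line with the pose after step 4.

n=0: pose=(-3,-1,E); sL=6/13, sR=30/61; mL=30/61, mR=-561/793; mL+mR=-171/793 → advance -1; mR−mL=-951/793 → turn -1·90°
n=1: pose=(-4,-1,S); sL=60/121, sR=4/15; mL=4/15, mR=-1142/1815; mL+mR=-658/1815 → advance -1; mR−mL=-542/605 → turn -1·90°
n=2: pose=(-4,0,W); sL=15/49, sR=15/53; mL=15/53, mR=-2325/5194; mL+mR=-855/5194 → advance -1; mR−mL=-3795/5194 → turn -1·90°
n=3: pose=(-3,0,N); sL=12/41, sR=60/109; mL=60/109, mR=-2538/4469; mL+mR=-78/4469 → advance -1; mR−mL=-4998/4469 → turn -1·90°
n=4: pose=(-3,-1,E); sL=6/13, sR=30/61; mL=30/61, mR=-561/793; mL+mR=-171/793 → advance -1; mR−mL=-951/793 → turn -1·90°

0 6/13 30/61 30/61 -561/793 -3 -1 E
1 60/121 4/15 4/15 -1142/1815 -4 -1 S
2 15/49 15/53 15/53 -2325/5194 -4 0 W
3 12/41 60/109 60/109 -2538/4469 -3 0 N
4 6/13 30/61 30/61 -561/793 -3 -1 E
final -4 -1 S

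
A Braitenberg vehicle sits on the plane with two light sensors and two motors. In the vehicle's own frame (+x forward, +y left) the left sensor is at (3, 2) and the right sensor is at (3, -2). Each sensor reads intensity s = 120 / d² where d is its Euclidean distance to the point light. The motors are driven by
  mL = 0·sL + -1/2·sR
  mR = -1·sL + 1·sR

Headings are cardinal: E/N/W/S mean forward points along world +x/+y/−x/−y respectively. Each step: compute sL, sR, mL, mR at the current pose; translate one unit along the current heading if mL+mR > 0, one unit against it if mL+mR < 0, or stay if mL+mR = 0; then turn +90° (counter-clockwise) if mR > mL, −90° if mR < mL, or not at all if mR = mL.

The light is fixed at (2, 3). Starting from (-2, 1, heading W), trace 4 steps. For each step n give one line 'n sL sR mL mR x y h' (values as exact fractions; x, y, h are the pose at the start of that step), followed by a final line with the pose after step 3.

0 24/13 120/49 -60/49 384/637 -2 1 W
1 60/13 12/5 -6/5 -144/65 -1 1 S
2 8/3 120/37 -60/37 64/111 -1 2 W
3 15/2 15/4 -15/8 -15/4 0 2 S
final 0 3 W

n=0: pose=(-2,1,W); sL=24/13, sR=120/49; mL=-60/49, mR=384/637; mL+mR=-396/637 → advance -1; mR−mL=1164/637 → turn +1·90°
n=1: pose=(-1,1,S); sL=60/13, sR=12/5; mL=-6/5, mR=-144/65; mL+mR=-222/65 → advance -1; mR−mL=-66/65 → turn -1·90°
n=2: pose=(-1,2,W); sL=8/3, sR=120/37; mL=-60/37, mR=64/111; mL+mR=-116/111 → advance -1; mR−mL=244/111 → turn +1·90°
n=3: pose=(0,2,S); sL=15/2, sR=15/4; mL=-15/8, mR=-15/4; mL+mR=-45/8 → advance -1; mR−mL=-15/8 → turn -1·90°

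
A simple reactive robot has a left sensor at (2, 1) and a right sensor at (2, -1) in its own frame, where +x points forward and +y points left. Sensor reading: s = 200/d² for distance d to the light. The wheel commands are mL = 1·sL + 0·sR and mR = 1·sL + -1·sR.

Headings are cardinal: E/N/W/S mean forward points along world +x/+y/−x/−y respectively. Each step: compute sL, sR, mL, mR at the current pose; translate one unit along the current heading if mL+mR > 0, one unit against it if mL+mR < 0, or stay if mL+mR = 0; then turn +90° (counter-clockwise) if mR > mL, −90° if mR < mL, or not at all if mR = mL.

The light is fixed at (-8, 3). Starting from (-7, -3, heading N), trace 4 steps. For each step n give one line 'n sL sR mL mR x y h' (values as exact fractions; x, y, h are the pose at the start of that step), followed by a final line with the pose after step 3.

n=0: pose=(-7,-3,N); sL=25/2, sR=10; mL=25/2, mR=5/2; mL+mR=15 → advance +1; mR−mL=-10 → turn -1·90°
n=1: pose=(-7,-2,E); sL=8, sR=40/9; mL=8, mR=32/9; mL+mR=104/9 → advance +1; mR−mL=-40/9 → turn -1·90°
n=2: pose=(-6,-2,S); sL=100/29, sR=4; mL=100/29, mR=-16/29; mL+mR=84/29 → advance +1; mR−mL=-4 → turn -1·90°
n=3: pose=(-6,-3,W); sL=200/49, sR=8; mL=200/49, mR=-192/49; mL+mR=8/49 → advance +1; mR−mL=-8 → turn -1·90°

0 25/2 10 25/2 5/2 -7 -3 N
1 8 40/9 8 32/9 -7 -2 E
2 100/29 4 100/29 -16/29 -6 -2 S
3 200/49 8 200/49 -192/49 -6 -3 W
final -7 -3 N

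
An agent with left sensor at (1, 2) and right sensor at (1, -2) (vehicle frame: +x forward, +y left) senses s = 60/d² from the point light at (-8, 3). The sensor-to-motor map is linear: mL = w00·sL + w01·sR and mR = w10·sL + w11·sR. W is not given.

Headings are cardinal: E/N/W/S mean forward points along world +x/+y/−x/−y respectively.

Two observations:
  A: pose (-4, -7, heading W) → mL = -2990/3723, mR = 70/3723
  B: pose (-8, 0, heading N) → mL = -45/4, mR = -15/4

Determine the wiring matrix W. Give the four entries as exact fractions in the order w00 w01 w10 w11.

obs A: pose=(-4,-7,W) → sL=20/51, sR=60/73, mL=-2990/3723, mR=70/3723
obs B: pose=(-8,0,N) → sL=15/2, sR=15/2, mL=-45/4, mR=-15/4
sensor matrix S = [[20/51, 60/73], [15/2, 15/2]]; det S = -4000/1241
solve [mL_A; mL_B] = S·[w00; w01] and [mR_A; mR_B] = S·[w10; w11]:
  w00 = -1, w01 = -1/2, w10 = -1, w11 = 1/2

-1 -1/2 -1 1/2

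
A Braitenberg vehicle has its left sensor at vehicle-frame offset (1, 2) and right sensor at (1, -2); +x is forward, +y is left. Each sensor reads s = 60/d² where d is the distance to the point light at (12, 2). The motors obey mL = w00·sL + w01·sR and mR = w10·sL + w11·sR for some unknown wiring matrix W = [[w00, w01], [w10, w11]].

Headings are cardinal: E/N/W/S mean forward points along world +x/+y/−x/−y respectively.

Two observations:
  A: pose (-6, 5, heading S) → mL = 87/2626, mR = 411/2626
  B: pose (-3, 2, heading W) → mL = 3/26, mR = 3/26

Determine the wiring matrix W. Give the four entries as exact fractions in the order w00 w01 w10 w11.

-1/2 1 1 -1/2

obs A: pose=(-6,5,S) → sL=3/13, sR=15/101, mL=87/2626, mR=411/2626
obs B: pose=(-3,2,W) → sL=3/13, sR=3/13, mL=3/26, mR=3/26
sensor matrix S = [[3/13, 15/101], [3/13, 3/13]]; det S = 324/17069
solve [mL_A; mL_B] = S·[w00; w01] and [mR_A; mR_B] = S·[w10; w11]:
  w00 = -1/2, w01 = 1, w10 = 1, w11 = -1/2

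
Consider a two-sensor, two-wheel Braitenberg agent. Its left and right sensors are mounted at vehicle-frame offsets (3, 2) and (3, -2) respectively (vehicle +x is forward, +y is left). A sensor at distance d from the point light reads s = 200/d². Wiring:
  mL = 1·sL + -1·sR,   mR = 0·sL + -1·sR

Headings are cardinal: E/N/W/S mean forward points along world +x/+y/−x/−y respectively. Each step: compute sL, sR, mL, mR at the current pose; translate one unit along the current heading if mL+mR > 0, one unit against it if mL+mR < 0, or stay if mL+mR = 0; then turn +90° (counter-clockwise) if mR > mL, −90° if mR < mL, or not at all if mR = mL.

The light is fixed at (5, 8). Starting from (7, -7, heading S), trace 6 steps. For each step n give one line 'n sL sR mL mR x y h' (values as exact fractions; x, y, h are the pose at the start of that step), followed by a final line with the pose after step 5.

0 10/17 50/81 -40/1377 -50/81 7 -7 S
1 200/257 40/29 -4480/7453 -40/29 7 -6 W
2 100/61 100/73 1200/4453 -100/73 8 -6 N
3 40/41 8/13 192/533 -8/13 8 -7 E
4 10/17 50/81 -40/1377 -50/81 7 -7 S
5 200/257 40/29 -4480/7453 -40/29 7 -6 W
final 8 -6 N

n=0: pose=(7,-7,S); sL=10/17, sR=50/81; mL=-40/1377, mR=-50/81; mL+mR=-890/1377 → advance -1; mR−mL=-10/17 → turn -1·90°
n=1: pose=(7,-6,W); sL=200/257, sR=40/29; mL=-4480/7453, mR=-40/29; mL+mR=-14760/7453 → advance -1; mR−mL=-200/257 → turn -1·90°
n=2: pose=(8,-6,N); sL=100/61, sR=100/73; mL=1200/4453, mR=-100/73; mL+mR=-4900/4453 → advance -1; mR−mL=-100/61 → turn -1·90°
n=3: pose=(8,-7,E); sL=40/41, sR=8/13; mL=192/533, mR=-8/13; mL+mR=-136/533 → advance -1; mR−mL=-40/41 → turn -1·90°
n=4: pose=(7,-7,S); sL=10/17, sR=50/81; mL=-40/1377, mR=-50/81; mL+mR=-890/1377 → advance -1; mR−mL=-10/17 → turn -1·90°
n=5: pose=(7,-6,W); sL=200/257, sR=40/29; mL=-4480/7453, mR=-40/29; mL+mR=-14760/7453 → advance -1; mR−mL=-200/257 → turn -1·90°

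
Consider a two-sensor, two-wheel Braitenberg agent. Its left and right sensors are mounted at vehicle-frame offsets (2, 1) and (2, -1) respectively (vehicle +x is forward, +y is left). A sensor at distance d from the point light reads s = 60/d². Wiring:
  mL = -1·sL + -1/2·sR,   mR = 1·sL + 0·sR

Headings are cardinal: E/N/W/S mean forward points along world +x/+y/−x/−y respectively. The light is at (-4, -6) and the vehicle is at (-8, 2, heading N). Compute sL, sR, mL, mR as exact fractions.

left sensor world pos  = (-9, 4); dL² = 125
right sensor world pos = (-7, 4); dR² = 109
sL = 60/125 = 12/25
sR = 60/109 = 60/109
mL = -1·sL + -1/2·sR = -2058/2725
mR = 1·sL + 0·sR = 12/25

12/25 60/109 -2058/2725 12/25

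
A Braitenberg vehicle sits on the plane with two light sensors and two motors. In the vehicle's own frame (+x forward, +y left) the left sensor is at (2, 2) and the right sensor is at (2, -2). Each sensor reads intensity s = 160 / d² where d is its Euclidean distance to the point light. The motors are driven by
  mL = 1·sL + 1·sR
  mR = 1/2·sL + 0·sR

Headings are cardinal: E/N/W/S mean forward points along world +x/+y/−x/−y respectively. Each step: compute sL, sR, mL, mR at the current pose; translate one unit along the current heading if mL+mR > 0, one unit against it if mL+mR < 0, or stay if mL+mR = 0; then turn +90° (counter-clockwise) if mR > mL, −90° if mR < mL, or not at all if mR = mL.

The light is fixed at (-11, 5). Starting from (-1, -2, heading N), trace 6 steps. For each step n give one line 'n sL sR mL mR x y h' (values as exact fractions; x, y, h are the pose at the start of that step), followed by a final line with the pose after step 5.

0 160/89 160/169 41280/15041 80/89 -1 -2 N
1 1 10/13 23/13 1/2 -1 -1 E
2 160/233 32/29 12096/6757 80/233 0 -1 S
3 80/81 80/53 10720/4293 40/81 0 -2 W
4 160/89 160/169 41280/15041 80/89 -1 -2 N
5 1 10/13 23/13 1/2 -1 -1 E
final 0 -1 S

n=0: pose=(-1,-2,N); sL=160/89, sR=160/169; mL=41280/15041, mR=80/89; mL+mR=54800/15041 → advance +1; mR−mL=-27760/15041 → turn -1·90°
n=1: pose=(-1,-1,E); sL=1, sR=10/13; mL=23/13, mR=1/2; mL+mR=59/26 → advance +1; mR−mL=-33/26 → turn -1·90°
n=2: pose=(0,-1,S); sL=160/233, sR=32/29; mL=12096/6757, mR=80/233; mL+mR=14416/6757 → advance +1; mR−mL=-9776/6757 → turn -1·90°
n=3: pose=(0,-2,W); sL=80/81, sR=80/53; mL=10720/4293, mR=40/81; mL+mR=4280/1431 → advance +1; mR−mL=-8600/4293 → turn -1·90°
n=4: pose=(-1,-2,N); sL=160/89, sR=160/169; mL=41280/15041, mR=80/89; mL+mR=54800/15041 → advance +1; mR−mL=-27760/15041 → turn -1·90°
n=5: pose=(-1,-1,E); sL=1, sR=10/13; mL=23/13, mR=1/2; mL+mR=59/26 → advance +1; mR−mL=-33/26 → turn -1·90°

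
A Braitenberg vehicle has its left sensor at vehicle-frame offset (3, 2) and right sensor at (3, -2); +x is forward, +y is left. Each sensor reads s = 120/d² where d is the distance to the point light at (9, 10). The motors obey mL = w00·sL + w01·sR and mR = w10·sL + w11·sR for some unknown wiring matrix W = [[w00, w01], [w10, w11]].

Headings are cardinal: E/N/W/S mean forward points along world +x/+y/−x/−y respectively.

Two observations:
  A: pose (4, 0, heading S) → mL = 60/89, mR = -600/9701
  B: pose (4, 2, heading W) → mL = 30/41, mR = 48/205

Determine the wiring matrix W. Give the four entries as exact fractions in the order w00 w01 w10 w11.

1 0 -1/2 1/2

obs A: pose=(4,0,S) → sL=60/89, sR=60/109, mL=60/89, mR=-600/9701
obs B: pose=(4,2,W) → sL=30/41, sR=6/5, mL=30/41, mR=48/205
sensor matrix S = [[60/89, 60/109], [30/41, 6/5]]; det S = 161568/397741
solve [mL_A; mL_B] = S·[w00; w01] and [mR_A; mR_B] = S·[w10; w11]:
  w00 = 1, w01 = 0, w10 = -1/2, w11 = 1/2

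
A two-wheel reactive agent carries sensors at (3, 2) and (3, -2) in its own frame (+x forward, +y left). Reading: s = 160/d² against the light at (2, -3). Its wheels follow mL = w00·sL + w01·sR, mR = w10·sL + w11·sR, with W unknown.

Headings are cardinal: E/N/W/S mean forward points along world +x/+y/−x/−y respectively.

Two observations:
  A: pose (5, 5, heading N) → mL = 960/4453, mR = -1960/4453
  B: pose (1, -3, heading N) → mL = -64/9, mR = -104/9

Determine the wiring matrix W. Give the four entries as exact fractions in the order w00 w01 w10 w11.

1 -1 1/2 -1

obs A: pose=(5,5,N) → sL=80/61, sR=80/73, mL=960/4453, mR=-1960/4453
obs B: pose=(1,-3,N) → sL=80/9, sR=16, mL=-64/9, mR=-104/9
sensor matrix S = [[80/61, 80/73], [80/9, 16]]; det S = 450560/40077
solve [mL_A; mL_B] = S·[w00; w01] and [mR_A; mR_B] = S·[w10; w11]:
  w00 = 1, w01 = -1, w10 = 1/2, w11 = -1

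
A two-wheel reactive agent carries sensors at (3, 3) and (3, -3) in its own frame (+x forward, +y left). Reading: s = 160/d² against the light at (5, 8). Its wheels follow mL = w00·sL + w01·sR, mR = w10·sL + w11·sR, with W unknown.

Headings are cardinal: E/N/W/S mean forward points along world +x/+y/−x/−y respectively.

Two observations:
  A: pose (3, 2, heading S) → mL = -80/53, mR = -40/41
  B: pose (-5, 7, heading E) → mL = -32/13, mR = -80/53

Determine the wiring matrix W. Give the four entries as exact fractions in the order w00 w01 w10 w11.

0 -1 -1/2 0

obs A: pose=(3,2,S) → sL=80/41, sR=80/53, mL=-80/53, mR=-40/41
obs B: pose=(-5,7,E) → sL=160/53, sR=32/13, mL=-32/13, mR=-80/53
sensor matrix S = [[80/41, 80/53], [160/53, 32/13]]; det S = 368640/1497197
solve [mL_A; mL_B] = S·[w00; w01] and [mR_A; mR_B] = S·[w10; w11]:
  w00 = 0, w01 = -1, w10 = -1/2, w11 = 0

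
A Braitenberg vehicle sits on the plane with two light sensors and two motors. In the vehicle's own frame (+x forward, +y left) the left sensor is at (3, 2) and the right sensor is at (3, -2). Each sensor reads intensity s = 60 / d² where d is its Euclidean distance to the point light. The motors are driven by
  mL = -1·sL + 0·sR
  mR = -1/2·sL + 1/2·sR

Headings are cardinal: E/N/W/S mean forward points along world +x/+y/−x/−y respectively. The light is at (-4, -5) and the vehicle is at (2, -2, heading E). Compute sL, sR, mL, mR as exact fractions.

left sensor world pos  = (5, 0); dL² = 106
right sensor world pos = (5, -4); dR² = 82
sL = 60/106 = 30/53
sR = 60/82 = 30/41
mL = -1·sL + 0·sR = -30/53
mR = -1/2·sL + 1/2·sR = 180/2173

30/53 30/41 -30/53 180/2173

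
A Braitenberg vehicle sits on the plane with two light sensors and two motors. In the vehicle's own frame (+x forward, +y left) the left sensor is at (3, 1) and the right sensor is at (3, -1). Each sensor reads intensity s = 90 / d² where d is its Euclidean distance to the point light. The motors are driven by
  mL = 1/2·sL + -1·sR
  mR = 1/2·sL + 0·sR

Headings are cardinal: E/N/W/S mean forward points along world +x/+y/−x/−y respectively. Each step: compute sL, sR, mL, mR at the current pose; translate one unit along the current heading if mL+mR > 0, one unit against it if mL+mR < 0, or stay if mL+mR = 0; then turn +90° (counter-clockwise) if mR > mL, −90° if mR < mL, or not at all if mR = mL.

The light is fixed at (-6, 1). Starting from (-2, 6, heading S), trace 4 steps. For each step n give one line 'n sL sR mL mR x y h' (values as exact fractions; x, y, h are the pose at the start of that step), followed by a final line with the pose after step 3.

n=0: pose=(-2,6,S); sL=90/29, sR=90/13; mL=-2025/377, mR=45/29; mL+mR=-1440/377 → advance -1; mR−mL=90/13 → turn +1·90°
n=1: pose=(-2,7,E); sL=45/49, sR=45/37; mL=-2745/3626, mR=45/98; mL+mR=-540/1813 → advance -1; mR−mL=45/37 → turn +1·90°
n=2: pose=(-3,7,N); sL=18/17, sR=90/97; mL=-657/1649, mR=9/17; mL+mR=216/1649 → advance +1; mR−mL=90/97 → turn +1·90°
n=3: pose=(-3,8,W); sL=5/2, sR=45/32; mL=-5/32, mR=5/4; mL+mR=35/32 → advance +1; mR−mL=45/32 → turn +1·90°

0 90/29 90/13 -2025/377 45/29 -2 6 S
1 45/49 45/37 -2745/3626 45/98 -2 7 E
2 18/17 90/97 -657/1649 9/17 -3 7 N
3 5/2 45/32 -5/32 5/4 -3 8 W
final -4 8 S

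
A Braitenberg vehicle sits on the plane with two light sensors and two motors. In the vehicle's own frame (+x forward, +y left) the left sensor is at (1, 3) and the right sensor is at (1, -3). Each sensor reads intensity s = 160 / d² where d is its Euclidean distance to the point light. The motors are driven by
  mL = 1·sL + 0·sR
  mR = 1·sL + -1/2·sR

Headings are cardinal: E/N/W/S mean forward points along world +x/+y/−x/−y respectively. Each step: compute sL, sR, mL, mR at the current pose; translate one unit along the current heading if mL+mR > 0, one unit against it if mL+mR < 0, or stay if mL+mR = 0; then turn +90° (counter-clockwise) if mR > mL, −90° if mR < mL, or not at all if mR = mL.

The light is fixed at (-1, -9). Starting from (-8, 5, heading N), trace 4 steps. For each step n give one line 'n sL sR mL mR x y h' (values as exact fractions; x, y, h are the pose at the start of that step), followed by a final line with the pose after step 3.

0 32/65 160/241 32/65 2512/15665 -8 5 N
1 4/9 8/9 4/9 0 -8 6 E
2 32/41 160/277 32/41 5584/11357 -7 6 S
3 16/17 80/169 16/17 2024/2873 -7 5 W
final -8 5 N

n=0: pose=(-8,5,N); sL=32/65, sR=160/241; mL=32/65, mR=2512/15665; mL+mR=10224/15665 → advance +1; mR−mL=-80/241 → turn -1·90°
n=1: pose=(-8,6,E); sL=4/9, sR=8/9; mL=4/9, mR=0; mL+mR=4/9 → advance +1; mR−mL=-4/9 → turn -1·90°
n=2: pose=(-7,6,S); sL=32/41, sR=160/277; mL=32/41, mR=5584/11357; mL+mR=14448/11357 → advance +1; mR−mL=-80/277 → turn -1·90°
n=3: pose=(-7,5,W); sL=16/17, sR=80/169; mL=16/17, mR=2024/2873; mL+mR=4728/2873 → advance +1; mR−mL=-40/169 → turn -1·90°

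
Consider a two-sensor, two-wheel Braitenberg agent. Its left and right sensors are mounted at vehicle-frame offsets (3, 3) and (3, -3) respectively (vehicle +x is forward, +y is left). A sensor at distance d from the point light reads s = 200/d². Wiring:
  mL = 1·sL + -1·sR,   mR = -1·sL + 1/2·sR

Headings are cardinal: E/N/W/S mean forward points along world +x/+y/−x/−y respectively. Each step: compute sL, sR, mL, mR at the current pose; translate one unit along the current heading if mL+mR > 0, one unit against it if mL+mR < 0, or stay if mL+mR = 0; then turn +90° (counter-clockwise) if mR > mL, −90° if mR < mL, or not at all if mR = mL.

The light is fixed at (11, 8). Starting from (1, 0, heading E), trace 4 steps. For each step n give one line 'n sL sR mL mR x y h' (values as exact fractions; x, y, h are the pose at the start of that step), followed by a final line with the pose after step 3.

n=0: pose=(1,0,E); sL=100/37, sR=20/17; mL=960/629, mR=-1330/629; mL+mR=-10/17 → advance -1; mR−mL=-2290/629 → turn -1·90°
n=1: pose=(0,0,S); sL=40/37, sR=200/317; mL=5280/11729, mR=-8980/11729; mL+mR=-100/317 → advance -1; mR−mL=-14260/11729 → turn -1·90°
n=2: pose=(0,1,W); sL=25/37, sR=50/53; mL=-525/1961, mR=-400/1961; mL+mR=-25/53 → advance -1; mR−mL=125/1961 → turn +1·90°
n=3: pose=(1,1,S); sL=200/149, sR=200/269; mL=24000/40081, mR=-38900/40081; mL+mR=-100/269 → advance -1; mR−mL=-62900/40081 → turn -1·90°

0 100/37 20/17 960/629 -1330/629 1 0 E
1 40/37 200/317 5280/11729 -8980/11729 0 0 S
2 25/37 50/53 -525/1961 -400/1961 0 1 W
3 200/149 200/269 24000/40081 -38900/40081 1 1 S
final 1 2 W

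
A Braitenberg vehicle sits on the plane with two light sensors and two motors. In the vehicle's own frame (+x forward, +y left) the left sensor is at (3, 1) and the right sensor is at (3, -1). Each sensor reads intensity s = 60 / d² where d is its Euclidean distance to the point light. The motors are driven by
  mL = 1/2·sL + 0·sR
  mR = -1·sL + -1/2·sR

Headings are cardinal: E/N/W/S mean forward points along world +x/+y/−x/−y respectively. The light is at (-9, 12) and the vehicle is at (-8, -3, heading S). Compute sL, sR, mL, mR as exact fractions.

15/82 5/27 15/164 -305/1107

left sensor world pos  = (-7, -6); dL² = 328
right sensor world pos = (-9, -6); dR² = 324
sL = 60/328 = 15/82
sR = 60/324 = 5/27
mL = 1/2·sL + 0·sR = 15/164
mR = -1·sL + -1/2·sR = -305/1107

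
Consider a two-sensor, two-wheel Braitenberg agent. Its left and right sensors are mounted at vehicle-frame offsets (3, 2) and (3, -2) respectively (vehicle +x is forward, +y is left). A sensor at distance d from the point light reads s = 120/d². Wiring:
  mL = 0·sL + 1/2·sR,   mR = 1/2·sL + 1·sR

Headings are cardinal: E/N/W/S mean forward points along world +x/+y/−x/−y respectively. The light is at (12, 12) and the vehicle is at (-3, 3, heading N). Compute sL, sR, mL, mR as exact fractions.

left sensor world pos  = (-5, 6); dL² = 325
right sensor world pos = (-1, 6); dR² = 205
sL = 120/325 = 24/65
sR = 120/205 = 24/41
mL = 0·sL + 1/2·sR = 12/41
mR = 1/2·sL + 1·sR = 2052/2665

24/65 24/41 12/41 2052/2665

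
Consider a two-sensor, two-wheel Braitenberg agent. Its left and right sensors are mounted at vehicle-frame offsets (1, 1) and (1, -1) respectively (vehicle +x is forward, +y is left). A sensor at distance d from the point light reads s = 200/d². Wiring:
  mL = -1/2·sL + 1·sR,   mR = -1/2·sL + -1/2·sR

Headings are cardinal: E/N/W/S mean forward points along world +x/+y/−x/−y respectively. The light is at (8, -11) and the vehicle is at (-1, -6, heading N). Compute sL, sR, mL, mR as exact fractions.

left sensor world pos  = (-2, -5); dL² = 136
right sensor world pos = (0, -5); dR² = 100
sL = 200/136 = 25/17
sR = 200/100 = 2
mL = -1/2·sL + 1·sR = 43/34
mR = -1/2·sL + -1/2·sR = -59/34

25/17 2 43/34 -59/34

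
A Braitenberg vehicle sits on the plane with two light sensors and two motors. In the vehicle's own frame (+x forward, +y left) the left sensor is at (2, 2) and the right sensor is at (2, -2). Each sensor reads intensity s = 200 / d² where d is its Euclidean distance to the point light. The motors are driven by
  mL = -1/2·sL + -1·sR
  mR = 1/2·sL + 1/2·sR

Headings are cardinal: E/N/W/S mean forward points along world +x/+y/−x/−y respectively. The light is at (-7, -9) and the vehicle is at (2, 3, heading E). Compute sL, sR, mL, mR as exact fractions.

200/317 200/221 -85500/70057 53800/70057

left sensor world pos  = (4, 5); dL² = 317
right sensor world pos = (4, 1); dR² = 221
sL = 200/317 = 200/317
sR = 200/221 = 200/221
mL = -1/2·sL + -1·sR = -85500/70057
mR = 1/2·sL + 1/2·sR = 53800/70057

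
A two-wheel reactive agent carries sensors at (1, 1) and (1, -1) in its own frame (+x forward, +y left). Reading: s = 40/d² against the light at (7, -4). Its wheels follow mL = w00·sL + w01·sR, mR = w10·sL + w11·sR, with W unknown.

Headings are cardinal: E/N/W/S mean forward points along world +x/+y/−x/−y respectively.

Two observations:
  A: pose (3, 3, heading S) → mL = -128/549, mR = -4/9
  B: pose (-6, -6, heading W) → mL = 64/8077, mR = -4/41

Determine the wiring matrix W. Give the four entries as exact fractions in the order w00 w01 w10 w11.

-1 1 -1/2 0

obs A: pose=(3,3,S) → sL=8/9, sR=40/61, mL=-128/549, mR=-4/9
obs B: pose=(-6,-6,W) → sL=8/41, sR=40/197, mL=64/8077, mR=-4/41
sensor matrix S = [[8/9, 40/61], [8/41, 40/197]]; det S = 232960/4434273
solve [mL_A; mL_B] = S·[w00; w01] and [mR_A; mR_B] = S·[w10; w11]:
  w00 = -1, w01 = 1, w10 = -1/2, w11 = 0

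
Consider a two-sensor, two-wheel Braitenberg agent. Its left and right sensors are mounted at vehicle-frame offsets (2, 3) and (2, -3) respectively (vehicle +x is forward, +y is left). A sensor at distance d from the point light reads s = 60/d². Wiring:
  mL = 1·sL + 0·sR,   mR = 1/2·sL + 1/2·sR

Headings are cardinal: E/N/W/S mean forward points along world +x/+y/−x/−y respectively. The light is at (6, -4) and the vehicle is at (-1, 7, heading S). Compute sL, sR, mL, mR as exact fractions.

60/97 60/181 60/97 8340/17557

left sensor world pos  = (2, 5); dL² = 97
right sensor world pos = (-4, 5); dR² = 181
sL = 60/97 = 60/97
sR = 60/181 = 60/181
mL = 1·sL + 0·sR = 60/97
mR = 1/2·sL + 1/2·sR = 8340/17557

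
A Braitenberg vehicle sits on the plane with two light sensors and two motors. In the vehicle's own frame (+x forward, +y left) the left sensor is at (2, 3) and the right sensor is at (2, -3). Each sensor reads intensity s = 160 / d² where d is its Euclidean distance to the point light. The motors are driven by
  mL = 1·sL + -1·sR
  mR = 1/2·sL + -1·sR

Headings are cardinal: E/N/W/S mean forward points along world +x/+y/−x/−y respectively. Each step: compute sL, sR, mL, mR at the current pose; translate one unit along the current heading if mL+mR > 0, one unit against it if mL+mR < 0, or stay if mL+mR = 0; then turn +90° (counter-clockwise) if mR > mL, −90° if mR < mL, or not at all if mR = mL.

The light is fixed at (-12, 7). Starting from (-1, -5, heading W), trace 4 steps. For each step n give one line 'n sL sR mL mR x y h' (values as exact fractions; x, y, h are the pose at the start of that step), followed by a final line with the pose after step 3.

n=0: pose=(-1,-5,W); sL=80/153, sR=80/81; mL=-640/1377, mR=-1000/1377; mL+mR=-1640/1377 → advance -1; mR−mL=-40/153 → turn -1·90°
n=1: pose=(0,-5,N); sL=160/181, sR=32/65; mL=4608/11765, mR=-592/11765; mL+mR=4016/11765 → advance +1; mR−mL=-80/181 → turn -1·90°
n=2: pose=(0,-4,E); sL=8/13, sR=20/49; mL=132/637, mR=-64/637; mL+mR=68/637 → advance +1; mR−mL=-4/13 → turn -1·90°
n=3: pose=(1,-4,S); sL=32/85, sR=160/269; mL=-4992/22865, mR=-9296/22865; mL+mR=-14288/22865 → advance -1; mR−mL=-16/85 → turn -1·90°

0 80/153 80/81 -640/1377 -1000/1377 -1 -5 W
1 160/181 32/65 4608/11765 -592/11765 0 -5 N
2 8/13 20/49 132/637 -64/637 0 -4 E
3 32/85 160/269 -4992/22865 -9296/22865 1 -4 S
final 1 -3 W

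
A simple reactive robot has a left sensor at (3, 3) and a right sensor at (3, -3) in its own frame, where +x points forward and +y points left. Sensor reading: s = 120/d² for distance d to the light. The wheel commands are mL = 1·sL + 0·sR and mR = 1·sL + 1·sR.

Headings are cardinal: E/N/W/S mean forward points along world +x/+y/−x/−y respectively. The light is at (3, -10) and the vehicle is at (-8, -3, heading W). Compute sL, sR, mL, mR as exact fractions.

30/53 15/37 30/53 1905/1961

left sensor world pos  = (-11, -6); dL² = 212
right sensor world pos = (-11, 0); dR² = 296
sL = 120/212 = 30/53
sR = 120/296 = 15/37
mL = 1·sL + 0·sR = 30/53
mR = 1·sL + 1·sR = 1905/1961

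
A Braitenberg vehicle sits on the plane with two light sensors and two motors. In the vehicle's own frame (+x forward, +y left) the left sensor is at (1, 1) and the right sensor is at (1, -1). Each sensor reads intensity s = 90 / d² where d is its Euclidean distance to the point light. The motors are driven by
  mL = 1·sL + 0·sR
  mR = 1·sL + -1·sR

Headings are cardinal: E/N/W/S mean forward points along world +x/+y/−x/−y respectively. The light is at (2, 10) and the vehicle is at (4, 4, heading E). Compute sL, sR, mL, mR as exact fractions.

45/17 45/29 45/17 540/493

left sensor world pos  = (5, 5); dL² = 34
right sensor world pos = (5, 3); dR² = 58
sL = 90/34 = 45/17
sR = 90/58 = 45/29
mL = 1·sL + 0·sR = 45/17
mR = 1·sL + -1·sR = 540/493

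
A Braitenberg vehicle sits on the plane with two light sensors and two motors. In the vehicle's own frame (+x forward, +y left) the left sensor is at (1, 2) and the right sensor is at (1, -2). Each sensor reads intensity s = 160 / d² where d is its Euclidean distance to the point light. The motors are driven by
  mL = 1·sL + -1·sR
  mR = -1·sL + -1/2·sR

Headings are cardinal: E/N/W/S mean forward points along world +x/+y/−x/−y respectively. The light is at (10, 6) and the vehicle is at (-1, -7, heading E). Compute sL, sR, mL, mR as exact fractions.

160/221 32/65 256/1105 -1072/1105

left sensor world pos  = (0, -5); dL² = 221
right sensor world pos = (0, -9); dR² = 325
sL = 160/221 = 160/221
sR = 160/325 = 32/65
mL = 1·sL + -1·sR = 256/1105
mR = -1·sL + -1/2·sR = -1072/1105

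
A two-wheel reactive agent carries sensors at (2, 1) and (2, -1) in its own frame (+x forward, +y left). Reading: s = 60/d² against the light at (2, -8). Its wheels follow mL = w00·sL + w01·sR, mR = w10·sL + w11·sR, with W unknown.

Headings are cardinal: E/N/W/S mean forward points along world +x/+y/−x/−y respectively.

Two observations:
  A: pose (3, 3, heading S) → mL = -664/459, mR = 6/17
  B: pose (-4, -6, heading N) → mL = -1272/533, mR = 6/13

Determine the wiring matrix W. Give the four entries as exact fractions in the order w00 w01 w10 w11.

-1 -1 1/2 0

obs A: pose=(3,3,S) → sL=12/17, sR=20/27, mL=-664/459, mR=6/17
obs B: pose=(-4,-6,N) → sL=12/13, sR=60/41, mL=-1272/533, mR=6/13
sensor matrix S = [[12/17, 20/27], [12/13, 60/41]]; det S = 28480/81549
solve [mL_A; mL_B] = S·[w00; w01] and [mR_A; mR_B] = S·[w10; w11]:
  w00 = -1, w01 = -1, w10 = 1/2, w11 = 0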